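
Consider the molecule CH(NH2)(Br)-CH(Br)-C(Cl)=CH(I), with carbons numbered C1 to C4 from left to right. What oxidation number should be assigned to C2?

0

Each bond to a more electronegative atom (O, N, halogen) counts +1, each bond to a less electronegative atom (H, metal, B, Si) counts −1, and each C–C bond counts 0.
C2 has one bond to C (0), one bond to C (0), one bond to Br (+1), one bond to H (-1).
Oxidation state = 0 + 0 + 1 − 1 = 0.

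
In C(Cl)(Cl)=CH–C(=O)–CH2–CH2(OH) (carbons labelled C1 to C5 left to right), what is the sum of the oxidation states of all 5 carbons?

0

Tallying each carbon's bonds:
C1: 2C, 2Cl → 0 + 2 = +2
C2: 3C, 1H → 0 − 1 = -1
C3: 2C, 2O → 0 + 2 = +2
C4: 2C, 2H → 0 − 2 = -2
C5: 1C, 2H, 1O → 0 − 2 + 1 = -1
Sum = +2 − 1 + 2 − 2 − 1 = 0.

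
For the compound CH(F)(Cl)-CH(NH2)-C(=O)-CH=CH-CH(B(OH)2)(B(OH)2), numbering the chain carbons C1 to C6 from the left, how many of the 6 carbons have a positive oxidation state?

Count +1 for every bond to an atom more electronegative than carbon and −1 for every bond to one less electronegative; C–C bonds are 0. Tallying each carbon:
C1: 1C, 1H, 1F, 1Cl → 0 − 1 + 1 + 1 = +1
C2: 2C, 1H, 1N → 0 − 1 + 1 = 0
C3: 2C, 2O → 0 + 2 = +2
C4: 3C, 1H → 0 − 1 = -1
C5: 3C, 1H → 0 − 1 = -1
C6: 1C, 1H, 2B → 0 − 1 − 2 = -3
2 carbons (C1, C3) meet the condition.

2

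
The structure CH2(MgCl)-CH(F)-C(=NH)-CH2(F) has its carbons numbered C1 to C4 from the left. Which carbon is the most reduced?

C1

Count +1 for every bond to an atom more electronegative than carbon and −1 for every bond to one less electronegative; C–C bonds are 0. Tallying each carbon:
C1: 1C, 2H, 1Mg → 0 − 2 − 1 = -3
C2: 2C, 1H, 1F → 0 − 1 + 1 = 0
C3: 2C, 2N → 0 + 2 = +2
C4: 1C, 2H, 1F → 0 − 2 + 1 = -1
The most reduced carbon is C1 at -3.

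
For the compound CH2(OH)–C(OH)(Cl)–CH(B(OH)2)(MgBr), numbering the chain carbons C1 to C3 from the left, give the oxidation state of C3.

-3

C3 has one bond to C (0), one bond to B (-1), one bond to H (-1), one bond to Mg (-1).
Oxidation state = 0 − 1 − 1 − 1 = -3.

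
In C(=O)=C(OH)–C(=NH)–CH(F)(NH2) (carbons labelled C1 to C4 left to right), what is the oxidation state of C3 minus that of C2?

C3: 2C, 2N → 0 + 2 = +2
C2: 3C, 1O → 0 + 1 = +1
Difference: +2 − (+1) = +1.

+1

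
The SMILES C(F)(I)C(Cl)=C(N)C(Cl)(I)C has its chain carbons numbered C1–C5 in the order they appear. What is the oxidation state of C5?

-3

Each bond to a more electronegative atom (O, N, halogen) counts +1, each bond to a less electronegative atom (H, metal, B, Si) counts −1, and each C–C bond counts 0.
C5 has one bond to C (0), one bond to H (-1), one bond to H (-1), one bond to H (-1).
Oxidation state = 0 − 1 − 1 − 1 = -3.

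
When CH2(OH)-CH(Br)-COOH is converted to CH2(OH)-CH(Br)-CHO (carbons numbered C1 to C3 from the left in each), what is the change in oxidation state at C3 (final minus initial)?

Before: C3 has 1 bond to C, 3 bonds to O → oxidation state +3.
After: C3 has 1 bond to C, 1 bond to H, 2 bonds to O → oxidation state +1.
Δ = +1 − (+3) = -2, so this is a reduction at C3.

-2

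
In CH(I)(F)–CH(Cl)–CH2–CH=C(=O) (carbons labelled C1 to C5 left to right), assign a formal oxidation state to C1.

Assign +1 per bond to O/N/halogen, −1 per bond to H or an electropositive element, and 0 per bond to carbon.
C1 has one bond to C (0), one bond to I (+1), one bond to F (+1), one bond to H (-1).
Oxidation state = 0 + 1 + 1 − 1 = +1.

+1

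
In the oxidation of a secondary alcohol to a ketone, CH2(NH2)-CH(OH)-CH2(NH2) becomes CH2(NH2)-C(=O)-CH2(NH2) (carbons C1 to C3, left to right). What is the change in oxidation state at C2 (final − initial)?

Before: C2 has 2 bonds to C, 1 bond to H, 1 bond to O → oxidation state 0.
After: C2 has 2 bonds to C, 2 bonds to O → oxidation state +2.
Δ = +2 − (0) = +2, so this is an oxidation at C2.

+2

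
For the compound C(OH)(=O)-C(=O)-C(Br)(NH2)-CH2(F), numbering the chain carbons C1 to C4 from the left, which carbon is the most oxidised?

C1

Tallying each carbon's bonds:
C1: 1C, 3O → 0 + 3 = +3
C2: 2C, 2O → 0 + 2 = +2
C3: 2C, 1N, 1Br → 0 + 1 + 1 = +2
C4: 1C, 2H, 1F → 0 − 2 + 1 = -1
The most oxidised carbon is C1 at +3.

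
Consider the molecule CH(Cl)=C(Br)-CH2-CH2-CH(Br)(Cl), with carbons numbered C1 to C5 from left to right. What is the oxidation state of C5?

Count +1 for every bond to an atom more electronegative than carbon and −1 for every bond to one less electronegative; C–C bonds are 0.
C5 has one bond to C (0), one bond to Br (+1), one bond to Cl (+1), one bond to H (-1).
Oxidation state = 0 + 1 + 1 − 1 = +1.

+1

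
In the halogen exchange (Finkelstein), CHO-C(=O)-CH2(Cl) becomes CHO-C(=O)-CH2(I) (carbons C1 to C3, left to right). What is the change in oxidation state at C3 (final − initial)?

Before: C3 has 1 bond to C, 2 bonds to H, 1 bond to Cl → oxidation state -1.
After: C3 has 1 bond to C, 2 bonds to H, 1 bond to I → oxidation state -1.
Δ = -1 − (-1) = 0, so no net redox change at C3.

0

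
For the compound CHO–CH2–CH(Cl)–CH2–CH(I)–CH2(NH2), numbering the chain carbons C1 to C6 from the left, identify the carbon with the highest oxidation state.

C1

Assign +1 per bond to O/N/halogen, −1 per bond to H or an electropositive element, and 0 per bond to carbon. Tallying each carbon:
C1: 1C, 1H, 2O → 0 − 1 + 2 = +1
C2: 2C, 2H → 0 − 2 = -2
C3: 2C, 1H, 1Cl → 0 − 1 + 1 = 0
C4: 2C, 2H → 0 − 2 = -2
C5: 2C, 1H, 1I → 0 − 1 + 1 = 0
C6: 1C, 2H, 1N → 0 − 2 + 1 = -1
The most oxidised carbon is C1 at +1.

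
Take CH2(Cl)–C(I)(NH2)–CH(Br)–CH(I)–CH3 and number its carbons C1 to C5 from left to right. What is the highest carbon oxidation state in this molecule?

Tallying each carbon's bonds:
C1: 1C, 2H, 1Cl → 0 − 2 + 1 = -1
C2: 2C, 1N, 1I → 0 + 1 + 1 = +2
C3: 2C, 1H, 1Br → 0 − 1 + 1 = 0
C4: 2C, 1H, 1I → 0 − 1 + 1 = 0
C5: 1C, 3H → 0 − 3 = -3
The highest value is +2.

+2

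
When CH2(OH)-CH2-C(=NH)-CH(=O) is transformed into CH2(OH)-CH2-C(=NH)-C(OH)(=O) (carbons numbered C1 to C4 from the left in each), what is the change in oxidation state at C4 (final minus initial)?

+2

Before: C4 has 1 bond to C, 1 bond to H, 2 bonds to O → oxidation state +1.
After: C4 has 1 bond to C, 3 bonds to O → oxidation state +3.
Δ = +3 − (+1) = +2, so this is an oxidation at C4.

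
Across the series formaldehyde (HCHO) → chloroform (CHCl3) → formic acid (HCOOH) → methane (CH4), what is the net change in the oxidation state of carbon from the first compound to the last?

Carbon oxidation states along the series — formaldehyde: 0, chloroform: +2, formic acid: +2, methane: -4.
Net change = -4 − (0) = -4.

-4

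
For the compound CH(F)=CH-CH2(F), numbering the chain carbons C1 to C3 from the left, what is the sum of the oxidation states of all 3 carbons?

Bonds to more-electronegative neighbours contribute +1 each, bonds to H or metals contribute −1 each, and C–C bonds contribute 0. Tallying each carbon:
C1: 2C, 1H, 1F → 0 − 1 + 1 = 0
C2: 3C, 1H → 0 − 1 = -1
C3: 1C, 2H, 1F → 0 − 2 + 1 = -1
Sum = 0 − 1 − 1 = -2.

-2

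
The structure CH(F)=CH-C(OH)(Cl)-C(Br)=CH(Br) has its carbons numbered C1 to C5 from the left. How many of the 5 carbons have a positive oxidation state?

2

Assign +1 per bond to O/N/halogen, −1 per bond to H or an electropositive element, and 0 per bond to carbon. Tallying each carbon:
C1: 2C, 1H, 1F → 0 − 1 + 1 = 0
C2: 3C, 1H → 0 − 1 = -1
C3: 2C, 1O, 1Cl → 0 + 1 + 1 = +2
C4: 3C, 1Br → 0 + 1 = +1
C5: 2C, 1H, 1Br → 0 − 1 + 1 = 0
2 carbons (C3, C4) meet the condition.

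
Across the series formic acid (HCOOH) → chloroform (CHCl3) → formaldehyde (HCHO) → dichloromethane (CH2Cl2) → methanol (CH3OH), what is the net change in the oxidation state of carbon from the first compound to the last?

-4

Carbon oxidation states along the series — formic acid: +2, chloroform: +2, formaldehyde: 0, dichloromethane: 0, methanol: -2.
Net change = -2 − (+2) = -4.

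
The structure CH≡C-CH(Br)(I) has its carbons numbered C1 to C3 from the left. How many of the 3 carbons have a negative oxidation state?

Tallying each carbon's bonds:
C1: 3C, 1H → 0 − 1 = -1
C2: 4C → 0 = 0
C3: 1C, 1H, 1Br, 1I → 0 − 1 + 1 + 1 = +1
1 carbon (C1) meets the condition.

1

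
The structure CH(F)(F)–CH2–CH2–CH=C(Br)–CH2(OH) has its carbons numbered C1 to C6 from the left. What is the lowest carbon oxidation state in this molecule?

-2

Each bond to a more electronegative atom (O, N, halogen) counts +1, each bond to a less electronegative atom (H, metal, B, Si) counts −1, and each C–C bond counts 0. Tallying each carbon:
C1: 1C, 1H, 2F → 0 − 1 + 2 = +1
C2: 2C, 2H → 0 − 2 = -2
C3: 2C, 2H → 0 − 2 = -2
C4: 3C, 1H → 0 − 1 = -1
C5: 3C, 1Br → 0 + 1 = +1
C6: 1C, 2H, 1O → 0 − 2 + 1 = -1
The lowest value is -2.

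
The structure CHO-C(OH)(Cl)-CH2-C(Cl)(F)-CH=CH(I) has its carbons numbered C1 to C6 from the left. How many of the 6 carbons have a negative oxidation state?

2

Count +1 for every bond to an atom more electronegative than carbon and −1 for every bond to one less electronegative; C–C bonds are 0. Tallying each carbon:
C1: 1C, 1H, 2O → 0 − 1 + 2 = +1
C2: 2C, 1O, 1Cl → 0 + 1 + 1 = +2
C3: 2C, 2H → 0 − 2 = -2
C4: 2C, 1F, 1Cl → 0 + 1 + 1 = +2
C5: 3C, 1H → 0 − 1 = -1
C6: 2C, 1H, 1I → 0 − 1 + 1 = 0
2 carbons (C3, C5) meet the condition.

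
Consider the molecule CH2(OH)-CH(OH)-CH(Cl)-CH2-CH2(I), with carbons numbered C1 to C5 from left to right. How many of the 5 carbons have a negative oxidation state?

Tallying each carbon's bonds:
C1: 1C, 2H, 1O → 0 − 2 + 1 = -1
C2: 2C, 1H, 1O → 0 − 1 + 1 = 0
C3: 2C, 1H, 1Cl → 0 − 1 + 1 = 0
C4: 2C, 2H → 0 − 2 = -2
C5: 1C, 2H, 1I → 0 − 2 + 1 = -1
3 carbons (C1, C4, C5) meet the condition.

3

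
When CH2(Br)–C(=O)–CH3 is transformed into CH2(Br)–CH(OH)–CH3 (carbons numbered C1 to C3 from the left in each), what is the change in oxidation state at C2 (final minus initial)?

-2

Before: C2 has 2 bonds to C, 2 bonds to O → oxidation state +2.
After: C2 has 2 bonds to C, 1 bond to H, 1 bond to O → oxidation state 0.
Δ = 0 − (+2) = -2, so this is a reduction at C2.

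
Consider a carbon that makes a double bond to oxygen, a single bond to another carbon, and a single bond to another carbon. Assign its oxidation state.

Assign +1 per bond to O/N/halogen, −1 per bond to H or an electropositive element, and 0 per bond to carbon.
The carbon has one bond to C (0), one bond to C (0), a double bond to O (2×+1 = +2).
Oxidation state = 0 + 0 + 2 = +2.

+2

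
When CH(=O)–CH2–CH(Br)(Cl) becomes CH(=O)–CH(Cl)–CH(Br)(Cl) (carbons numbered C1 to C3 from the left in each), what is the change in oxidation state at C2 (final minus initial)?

+2

Before: C2 has 2 bonds to C, 2 bonds to H → oxidation state -2.
After: C2 has 2 bonds to C, 1 bond to H, 1 bond to Cl → oxidation state 0.
Δ = 0 − (-2) = +2, so this is an oxidation at C2.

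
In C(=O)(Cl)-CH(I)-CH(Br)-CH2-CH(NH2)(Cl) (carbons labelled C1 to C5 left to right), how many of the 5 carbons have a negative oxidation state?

1

Tallying each carbon's bonds:
C1: 1C, 2O, 1Cl → 0 + 2 + 1 = +3
C2: 2C, 1H, 1I → 0 − 1 + 1 = 0
C3: 2C, 1H, 1Br → 0 − 1 + 1 = 0
C4: 2C, 2H → 0 − 2 = -2
C5: 1C, 1H, 1N, 1Cl → 0 − 1 + 1 + 1 = +1
1 carbon (C4) meets the condition.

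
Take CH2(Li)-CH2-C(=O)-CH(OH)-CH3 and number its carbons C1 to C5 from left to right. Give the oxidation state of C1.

-3

C1 has one bond to C (0), one bond to H (-1), one bond to Li (-1), one bond to H (-1).
Oxidation state = 0 − 1 − 1 − 1 = -3.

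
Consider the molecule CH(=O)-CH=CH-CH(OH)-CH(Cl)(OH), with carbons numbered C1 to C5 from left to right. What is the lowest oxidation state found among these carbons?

Bonds to more-electronegative neighbours contribute +1 each, bonds to H or metals contribute −1 each, and C–C bonds contribute 0. Tallying each carbon:
C1: 1C, 1H, 2O → 0 − 1 + 2 = +1
C2: 3C, 1H → 0 − 1 = -1
C3: 3C, 1H → 0 − 1 = -1
C4: 2C, 1H, 1O → 0 − 1 + 1 = 0
C5: 1C, 1H, 1O, 1Cl → 0 − 1 + 1 + 1 = +1
The lowest value is -1.

-1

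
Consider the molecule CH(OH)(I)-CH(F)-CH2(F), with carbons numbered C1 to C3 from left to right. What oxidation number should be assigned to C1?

C1 has one bond to C (0), one bond to O (+1), one bond to H (-1), one bond to I (+1).
Oxidation state = 0 + 1 − 1 + 1 = +1.

+1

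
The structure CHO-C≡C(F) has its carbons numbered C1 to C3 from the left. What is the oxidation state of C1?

+1

C1 has one bond to C (0), one bond to H (-1), a double bond to O (2×+1 = +2).
Oxidation state = 0 − 1 + 2 = +1.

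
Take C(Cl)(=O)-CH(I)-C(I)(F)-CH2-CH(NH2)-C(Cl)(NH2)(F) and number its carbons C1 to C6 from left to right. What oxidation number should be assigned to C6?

+3

C6 has one bond to C (0), one bond to Cl (+1), one bond to N (+1), one bond to F (+1).
Oxidation state = 0 + 1 + 1 + 1 = +3.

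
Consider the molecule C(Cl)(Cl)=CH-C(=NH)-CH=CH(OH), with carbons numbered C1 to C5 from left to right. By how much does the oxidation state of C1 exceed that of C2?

+3

C1: 2C, 2Cl → 0 + 2 = +2
C2: 3C, 1H → 0 − 1 = -1
Difference: +2 − (-1) = +3.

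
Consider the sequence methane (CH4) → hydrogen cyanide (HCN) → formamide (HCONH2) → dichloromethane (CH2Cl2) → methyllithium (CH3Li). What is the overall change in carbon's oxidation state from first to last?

0

Carbon oxidation states along the series — methane: -4, hydrogen cyanide: +2, formamide: +2, dichloromethane: 0, methyllithium: -4.
Net change = -4 − (-4) = 0.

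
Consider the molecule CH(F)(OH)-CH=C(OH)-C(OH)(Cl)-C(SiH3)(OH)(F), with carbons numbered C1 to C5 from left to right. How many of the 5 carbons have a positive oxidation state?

Tallying each carbon's bonds:
C1: 1C, 1H, 1O, 1F → 0 − 1 + 1 + 1 = +1
C2: 3C, 1H → 0 − 1 = -1
C3: 3C, 1O → 0 + 1 = +1
C4: 2C, 1O, 1Cl → 0 + 1 + 1 = +2
C5: 1C, 1O, 1F, 1Si → 0 + 1 + 1 − 1 = +1
4 carbons (C1, C3, C4, C5) meet the condition.

4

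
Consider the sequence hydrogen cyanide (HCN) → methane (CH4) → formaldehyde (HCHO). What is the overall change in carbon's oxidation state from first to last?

-2

Carbon oxidation states along the series — hydrogen cyanide: +2, methane: -4, formaldehyde: 0.
Net change = 0 − (+2) = -2.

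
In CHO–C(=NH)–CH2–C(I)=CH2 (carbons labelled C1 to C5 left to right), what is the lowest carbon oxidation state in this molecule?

-2

Bonds to more-electronegative neighbours contribute +1 each, bonds to H or metals contribute −1 each, and C–C bonds contribute 0. Tallying each carbon:
C1: 1C, 1H, 2O → 0 − 1 + 2 = +1
C2: 2C, 2N → 0 + 2 = +2
C3: 2C, 2H → 0 − 2 = -2
C4: 3C, 1I → 0 + 1 = +1
C5: 2C, 2H → 0 − 2 = -2
The lowest value is -2.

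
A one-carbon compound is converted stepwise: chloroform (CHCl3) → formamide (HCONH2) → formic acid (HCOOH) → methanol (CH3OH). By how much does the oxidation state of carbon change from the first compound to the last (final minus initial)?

-4

Carbon oxidation states along the series — chloroform: +2, formamide: +2, formic acid: +2, methanol: -2.
Net change = -2 − (+2) = -4.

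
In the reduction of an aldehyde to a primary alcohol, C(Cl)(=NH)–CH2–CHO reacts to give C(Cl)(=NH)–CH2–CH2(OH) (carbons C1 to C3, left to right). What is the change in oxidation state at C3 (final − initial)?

-2

Before: C3 has 1 bond to C, 1 bond to H, 2 bonds to O → oxidation state +1.
After: C3 has 1 bond to C, 2 bonds to H, 1 bond to O → oxidation state -1.
Δ = -1 − (+1) = -2, so this is a reduction at C3.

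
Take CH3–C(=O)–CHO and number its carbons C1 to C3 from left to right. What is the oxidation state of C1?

C1 has one bond to C (0), one bond to H (-1), one bond to H (-1), one bond to H (-1).
Oxidation state = 0 − 1 − 1 − 1 = -3.

-3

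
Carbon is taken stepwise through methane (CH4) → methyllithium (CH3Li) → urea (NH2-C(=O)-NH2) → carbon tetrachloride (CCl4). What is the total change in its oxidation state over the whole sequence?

Carbon oxidation states along the series — methane: -4, methyllithium: -4, urea: +4, carbon tetrachloride: +4.
Net change = +4 − (-4) = +8.

+8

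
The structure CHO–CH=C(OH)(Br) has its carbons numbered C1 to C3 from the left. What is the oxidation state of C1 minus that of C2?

C1: 1C, 1H, 2O → 0 − 1 + 2 = +1
C2: 3C, 1H → 0 − 1 = -1
Difference: +1 − (-1) = +2.

+2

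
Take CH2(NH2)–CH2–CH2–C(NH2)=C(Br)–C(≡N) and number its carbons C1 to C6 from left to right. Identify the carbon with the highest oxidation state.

Assign +1 per bond to O/N/halogen, −1 per bond to H or an electropositive element, and 0 per bond to carbon. Tallying each carbon:
C1: 1C, 2H, 1N → 0 − 2 + 1 = -1
C2: 2C, 2H → 0 − 2 = -2
C3: 2C, 2H → 0 − 2 = -2
C4: 3C, 1N → 0 + 1 = +1
C5: 3C, 1Br → 0 + 1 = +1
C6: 1C, 3N → 0 + 3 = +3
The most oxidised carbon is C6 at +3.

C6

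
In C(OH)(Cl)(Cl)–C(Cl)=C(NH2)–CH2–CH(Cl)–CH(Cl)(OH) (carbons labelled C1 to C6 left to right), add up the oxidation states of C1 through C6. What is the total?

+4

Tallying each carbon's bonds:
C1: 1C, 1O, 2Cl → 0 + 1 + 2 = +3
C2: 3C, 1Cl → 0 + 1 = +1
C3: 3C, 1N → 0 + 1 = +1
C4: 2C, 2H → 0 − 2 = -2
C5: 2C, 1H, 1Cl → 0 − 1 + 1 = 0
C6: 1C, 1H, 1O, 1Cl → 0 − 1 + 1 + 1 = +1
Sum = +3 + 1 + 1 − 2 + 0 + 1 = +4.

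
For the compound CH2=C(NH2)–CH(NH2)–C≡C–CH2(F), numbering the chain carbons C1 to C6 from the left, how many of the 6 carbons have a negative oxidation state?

Tallying each carbon's bonds:
C1: 2C, 2H → 0 − 2 = -2
C2: 3C, 1N → 0 + 1 = +1
C3: 2C, 1H, 1N → 0 − 1 + 1 = 0
C4: 4C → 0 = 0
C5: 4C → 0 = 0
C6: 1C, 2H, 1F → 0 − 2 + 1 = -1
2 carbons (C1, C6) meet the condition.

2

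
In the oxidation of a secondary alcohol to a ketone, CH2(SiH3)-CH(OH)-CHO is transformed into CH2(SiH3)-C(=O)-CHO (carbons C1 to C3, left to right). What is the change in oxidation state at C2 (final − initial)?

+2

Before: C2 has 2 bonds to C, 1 bond to H, 1 bond to O → oxidation state 0.
After: C2 has 2 bonds to C, 2 bonds to O → oxidation state +2.
Δ = +2 − (0) = +2, so this is an oxidation at C2.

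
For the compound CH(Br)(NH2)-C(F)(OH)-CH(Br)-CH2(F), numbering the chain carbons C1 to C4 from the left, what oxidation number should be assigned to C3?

0

Count +1 for every bond to an atom more electronegative than carbon and −1 for every bond to one less electronegative; C–C bonds are 0.
C3 has one bond to C (0), one bond to C (0), one bond to Br (+1), one bond to H (-1).
Oxidation state = 0 + 0 + 1 − 1 = 0.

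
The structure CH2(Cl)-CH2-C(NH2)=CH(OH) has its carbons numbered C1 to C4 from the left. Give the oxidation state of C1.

Count +1 for every bond to an atom more electronegative than carbon and −1 for every bond to one less electronegative; C–C bonds are 0.
C1 has one bond to C (0), one bond to H (-1), one bond to Cl (+1), one bond to H (-1).
Oxidation state = 0 − 1 + 1 − 1 = -1.

-1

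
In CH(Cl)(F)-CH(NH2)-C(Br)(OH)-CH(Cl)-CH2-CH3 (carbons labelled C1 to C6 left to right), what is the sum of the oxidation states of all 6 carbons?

-2

Tallying each carbon's bonds:
C1: 1C, 1H, 1F, 1Cl → 0 − 1 + 1 + 1 = +1
C2: 2C, 1H, 1N → 0 − 1 + 1 = 0
C3: 2C, 1O, 1Br → 0 + 1 + 1 = +2
C4: 2C, 1H, 1Cl → 0 − 1 + 1 = 0
C5: 2C, 2H → 0 − 2 = -2
C6: 1C, 3H → 0 − 3 = -3
Sum = +1 + 0 + 2 + 0 − 2 − 3 = -2.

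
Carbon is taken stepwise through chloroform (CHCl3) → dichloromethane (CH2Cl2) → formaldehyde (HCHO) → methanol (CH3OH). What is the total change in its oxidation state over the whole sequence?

-4

Carbon oxidation states along the series — chloroform: +2, dichloromethane: 0, formaldehyde: 0, methanol: -2.
Net change = -2 − (+2) = -4.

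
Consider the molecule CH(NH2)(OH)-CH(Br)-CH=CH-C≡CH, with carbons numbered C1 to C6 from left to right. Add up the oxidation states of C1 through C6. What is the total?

Tallying each carbon's bonds:
C1: 1C, 1H, 1O, 1N → 0 − 1 + 1 + 1 = +1
C2: 2C, 1H, 1Br → 0 − 1 + 1 = 0
C3: 3C, 1H → 0 − 1 = -1
C4: 3C, 1H → 0 − 1 = -1
C5: 4C → 0 = 0
C6: 3C, 1H → 0 − 1 = -1
Sum = +1 + 0 − 1 − 1 + 0 − 1 = -2.

-2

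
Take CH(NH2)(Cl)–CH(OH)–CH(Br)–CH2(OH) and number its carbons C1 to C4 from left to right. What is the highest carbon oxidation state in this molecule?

Each bond to a more electronegative atom (O, N, halogen) counts +1, each bond to a less electronegative atom (H, metal, B, Si) counts −1, and each C–C bond counts 0. Tallying each carbon:
C1: 1C, 1H, 1N, 1Cl → 0 − 1 + 1 + 1 = +1
C2: 2C, 1H, 1O → 0 − 1 + 1 = 0
C3: 2C, 1H, 1Br → 0 − 1 + 1 = 0
C4: 1C, 2H, 1O → 0 − 2 + 1 = -1
The highest value is +1.

+1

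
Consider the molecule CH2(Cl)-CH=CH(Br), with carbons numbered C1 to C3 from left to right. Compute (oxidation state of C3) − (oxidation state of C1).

C3: 2C, 1H, 1Br → 0 − 1 + 1 = 0
C1: 1C, 2H, 1Cl → 0 − 2 + 1 = -1
Difference: 0 − (-1) = +1.

+1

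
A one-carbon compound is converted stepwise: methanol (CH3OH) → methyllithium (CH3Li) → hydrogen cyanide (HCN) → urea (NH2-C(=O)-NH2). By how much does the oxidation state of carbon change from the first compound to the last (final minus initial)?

Carbon oxidation states along the series — methanol: -2, methyllithium: -4, hydrogen cyanide: +2, urea: +4.
Net change = +4 − (-2) = +6.

+6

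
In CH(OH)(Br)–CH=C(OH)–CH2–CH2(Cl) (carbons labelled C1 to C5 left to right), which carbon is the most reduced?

C4

Each bond to a more electronegative atom (O, N, halogen) counts +1, each bond to a less electronegative atom (H, metal, B, Si) counts −1, and each C–C bond counts 0. Tallying each carbon:
C1: 1C, 1H, 1O, 1Br → 0 − 1 + 1 + 1 = +1
C2: 3C, 1H → 0 − 1 = -1
C3: 3C, 1O → 0 + 1 = +1
C4: 2C, 2H → 0 − 2 = -2
C5: 1C, 2H, 1Cl → 0 − 2 + 1 = -1
The most reduced carbon is C4 at -2.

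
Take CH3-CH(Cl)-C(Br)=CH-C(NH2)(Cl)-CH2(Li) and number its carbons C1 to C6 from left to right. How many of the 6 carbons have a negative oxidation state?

Tallying each carbon's bonds:
C1: 1C, 3H → 0 − 3 = -3
C2: 2C, 1H, 1Cl → 0 − 1 + 1 = 0
C3: 3C, 1Br → 0 + 1 = +1
C4: 3C, 1H → 0 − 1 = -1
C5: 2C, 1N, 1Cl → 0 + 1 + 1 = +2
C6: 1C, 2H, 1Li → 0 − 2 − 1 = -3
3 carbons (C1, C4, C6) meet the condition.

3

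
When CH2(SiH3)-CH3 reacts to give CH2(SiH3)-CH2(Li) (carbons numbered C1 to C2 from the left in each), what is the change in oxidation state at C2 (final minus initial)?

Before: C2 has 1 bond to C, 3 bonds to H → oxidation state -3.
After: C2 has 1 bond to C, 2 bonds to H, 1 bond to Li → oxidation state -3.
Δ = -3 − (-3) = 0, so no net redox change at C2.

0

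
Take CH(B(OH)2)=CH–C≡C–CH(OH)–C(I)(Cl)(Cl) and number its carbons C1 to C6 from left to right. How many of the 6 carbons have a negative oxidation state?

Tallying each carbon's bonds:
C1: 2C, 1H, 1B → 0 − 1 − 1 = -2
C2: 3C, 1H → 0 − 1 = -1
C3: 4C → 0 = 0
C4: 4C → 0 = 0
C5: 2C, 1H, 1O → 0 − 1 + 1 = 0
C6: 1C, 2Cl, 1I → 0 + 2 + 1 = +3
2 carbons (C1, C2) meet the condition.

2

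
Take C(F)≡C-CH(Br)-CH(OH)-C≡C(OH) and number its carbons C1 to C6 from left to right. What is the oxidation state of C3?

0

Each bond to a more electronegative atom (O, N, halogen) counts +1, each bond to a less electronegative atom (H, metal, B, Si) counts −1, and each C–C bond counts 0.
C3 has one bond to C (0), one bond to C (0), one bond to Br (+1), one bond to H (-1).
Oxidation state = 0 + 0 + 1 − 1 = 0.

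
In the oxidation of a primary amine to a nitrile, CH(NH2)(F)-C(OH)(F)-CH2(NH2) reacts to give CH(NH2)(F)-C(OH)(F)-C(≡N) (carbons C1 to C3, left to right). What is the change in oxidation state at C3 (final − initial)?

+4

Before: C3 has 1 bond to C, 2 bonds to H, 1 bond to N → oxidation state -1.
After: C3 has 1 bond to C, 3 bonds to N → oxidation state +3.
Δ = +3 − (-1) = +4, so this is an oxidation at C3.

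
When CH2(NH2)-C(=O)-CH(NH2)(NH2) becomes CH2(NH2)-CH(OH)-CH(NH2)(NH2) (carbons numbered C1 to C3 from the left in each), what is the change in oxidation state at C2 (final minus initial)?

Before: C2 has 2 bonds to C, 2 bonds to O → oxidation state +2.
After: C2 has 2 bonds to C, 1 bond to H, 1 bond to O → oxidation state 0.
Δ = 0 − (+2) = -2, so this is a reduction at C2.

-2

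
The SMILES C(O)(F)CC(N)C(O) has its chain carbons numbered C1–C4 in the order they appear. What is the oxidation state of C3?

Count +1 for every bond to an atom more electronegative than carbon and −1 for every bond to one less electronegative; C–C bonds are 0.
C3 has one bond to C (0), one bond to C (0), one bond to N (+1), one bond to H (-1).
Oxidation state = 0 + 0 + 1 − 1 = 0.

0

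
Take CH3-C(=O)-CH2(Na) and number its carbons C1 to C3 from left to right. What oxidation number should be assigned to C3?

Each bond to a more electronegative atom (O, N, halogen) counts +1, each bond to a less electronegative atom (H, metal, B, Si) counts −1, and each C–C bond counts 0.
C3 has one bond to C (0), one bond to Na (-1), one bond to H (-1), one bond to H (-1).
Oxidation state = 0 − 1 − 1 − 1 = -3.

-3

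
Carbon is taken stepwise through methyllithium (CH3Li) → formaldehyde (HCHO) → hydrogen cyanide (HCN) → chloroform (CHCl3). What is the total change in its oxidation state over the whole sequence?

+6

Carbon oxidation states along the series — methyllithium: -4, formaldehyde: 0, hydrogen cyanide: +2, chloroform: +2.
Net change = +2 − (-4) = +6.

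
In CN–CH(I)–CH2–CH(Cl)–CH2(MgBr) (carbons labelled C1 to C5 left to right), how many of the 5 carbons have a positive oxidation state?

Assign +1 per bond to O/N/halogen, −1 per bond to H or an electropositive element, and 0 per bond to carbon. Tallying each carbon:
C1: 1C, 3N → 0 + 3 = +3
C2: 2C, 1H, 1I → 0 − 1 + 1 = 0
C3: 2C, 2H → 0 − 2 = -2
C4: 2C, 1H, 1Cl → 0 − 1 + 1 = 0
C5: 1C, 2H, 1Mg → 0 − 2 − 1 = -3
1 carbon (C1) meets the condition.

1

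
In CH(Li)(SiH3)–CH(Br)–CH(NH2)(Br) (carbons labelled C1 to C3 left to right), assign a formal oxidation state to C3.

+1

C3 has one bond to C (0), one bond to N (+1), one bond to Br (+1), one bond to H (-1).
Oxidation state = 0 + 1 + 1 − 1 = +1.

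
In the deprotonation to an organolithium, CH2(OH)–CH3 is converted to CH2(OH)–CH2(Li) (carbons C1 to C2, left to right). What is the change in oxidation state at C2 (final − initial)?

Before: C2 has 1 bond to C, 3 bonds to H → oxidation state -3.
After: C2 has 1 bond to C, 2 bonds to H, 1 bond to Li → oxidation state -3.
Δ = -3 − (-3) = 0, so no net redox change at C2.

0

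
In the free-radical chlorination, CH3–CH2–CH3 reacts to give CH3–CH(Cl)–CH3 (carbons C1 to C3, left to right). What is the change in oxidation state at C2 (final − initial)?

+2

Before: C2 has 2 bonds to C, 2 bonds to H → oxidation state -2.
After: C2 has 2 bonds to C, 1 bond to H, 1 bond to Cl → oxidation state 0.
Δ = 0 − (-2) = +2, so this is an oxidation at C2.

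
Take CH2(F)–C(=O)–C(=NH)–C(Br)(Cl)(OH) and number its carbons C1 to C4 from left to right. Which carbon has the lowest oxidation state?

Tallying each carbon's bonds:
C1: 1C, 2H, 1F → 0 − 2 + 1 = -1
C2: 2C, 2O → 0 + 2 = +2
C3: 2C, 2N → 0 + 2 = +2
C4: 1C, 1O, 1Cl, 1Br → 0 + 1 + 1 + 1 = +3
The most reduced carbon is C1 at -1.

C1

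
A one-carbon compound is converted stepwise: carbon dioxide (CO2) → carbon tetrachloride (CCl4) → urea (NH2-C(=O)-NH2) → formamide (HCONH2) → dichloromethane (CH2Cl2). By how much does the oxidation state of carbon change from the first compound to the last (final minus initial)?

Carbon oxidation states along the series — carbon dioxide: +4, carbon tetrachloride: +4, urea: +4, formamide: +2, dichloromethane: 0.
Net change = 0 − (+4) = -4.

-4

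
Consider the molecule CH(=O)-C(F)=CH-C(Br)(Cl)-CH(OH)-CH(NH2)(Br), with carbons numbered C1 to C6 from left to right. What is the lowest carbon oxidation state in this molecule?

Assign +1 per bond to O/N/halogen, −1 per bond to H or an electropositive element, and 0 per bond to carbon. Tallying each carbon:
C1: 1C, 1H, 2O → 0 − 1 + 2 = +1
C2: 3C, 1F → 0 + 1 = +1
C3: 3C, 1H → 0 − 1 = -1
C4: 2C, 1Cl, 1Br → 0 + 1 + 1 = +2
C5: 2C, 1H, 1O → 0 − 1 + 1 = 0
C6: 1C, 1H, 1N, 1Br → 0 − 1 + 1 + 1 = +1
The lowest value is -1.

-1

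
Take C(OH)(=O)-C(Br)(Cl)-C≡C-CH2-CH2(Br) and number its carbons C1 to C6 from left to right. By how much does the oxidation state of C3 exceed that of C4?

0

C3: 4C → 0 = 0
C4: 4C → 0 = 0
Difference: 0 − (0) = 0.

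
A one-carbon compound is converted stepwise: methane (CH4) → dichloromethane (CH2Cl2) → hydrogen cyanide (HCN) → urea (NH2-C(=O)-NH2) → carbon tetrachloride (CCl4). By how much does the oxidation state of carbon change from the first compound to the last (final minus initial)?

+8

Carbon oxidation states along the series — methane: -4, dichloromethane: 0, hydrogen cyanide: +2, urea: +4, carbon tetrachloride: +4.
Net change = +4 − (-4) = +8.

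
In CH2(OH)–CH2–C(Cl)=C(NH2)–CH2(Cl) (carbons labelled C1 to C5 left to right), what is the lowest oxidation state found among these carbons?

Tallying each carbon's bonds:
C1: 1C, 2H, 1O → 0 − 2 + 1 = -1
C2: 2C, 2H → 0 − 2 = -2
C3: 3C, 1Cl → 0 + 1 = +1
C4: 3C, 1N → 0 + 1 = +1
C5: 1C, 2H, 1Cl → 0 − 2 + 1 = -1
The lowest value is -2.

-2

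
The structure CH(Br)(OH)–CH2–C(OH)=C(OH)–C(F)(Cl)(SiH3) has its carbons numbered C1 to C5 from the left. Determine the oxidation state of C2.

Assign +1 per bond to O/N/halogen, −1 per bond to H or an electropositive element, and 0 per bond to carbon.
C2 has one bond to C (0), one bond to C (0), one bond to H (-1), one bond to H (-1).
Oxidation state = 0 + 0 − 1 − 1 = -2.

-2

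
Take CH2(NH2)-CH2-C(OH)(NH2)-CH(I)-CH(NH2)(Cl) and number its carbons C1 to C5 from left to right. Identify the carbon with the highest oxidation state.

Bonds to more-electronegative neighbours contribute +1 each, bonds to H or metals contribute −1 each, and C–C bonds contribute 0. Tallying each carbon:
C1: 1C, 2H, 1N → 0 − 2 + 1 = -1
C2: 2C, 2H → 0 − 2 = -2
C3: 2C, 1O, 1N → 0 + 1 + 1 = +2
C4: 2C, 1H, 1I → 0 − 1 + 1 = 0
C5: 1C, 1H, 1N, 1Cl → 0 − 1 + 1 + 1 = +1
The most oxidised carbon is C3 at +2.

C3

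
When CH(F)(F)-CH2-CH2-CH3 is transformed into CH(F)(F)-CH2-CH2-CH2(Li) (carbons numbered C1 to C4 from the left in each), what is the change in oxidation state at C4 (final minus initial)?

Before: C4 has 1 bond to C, 3 bonds to H → oxidation state -3.
After: C4 has 1 bond to C, 2 bonds to H, 1 bond to Li → oxidation state -3.
Δ = -3 − (-3) = 0, so no net redox change at C4.

0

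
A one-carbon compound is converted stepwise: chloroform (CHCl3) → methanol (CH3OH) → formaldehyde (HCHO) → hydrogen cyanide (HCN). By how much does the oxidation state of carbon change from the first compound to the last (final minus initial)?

Carbon oxidation states along the series — chloroform: +2, methanol: -2, formaldehyde: 0, hydrogen cyanide: +2.
Net change = +2 − (+2) = 0.

0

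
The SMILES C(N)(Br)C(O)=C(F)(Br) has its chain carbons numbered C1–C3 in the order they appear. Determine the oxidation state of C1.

C1 has one bond to C (0), one bond to N (+1), one bond to Br (+1), one bond to H (-1).
Oxidation state = 0 + 1 + 1 − 1 = +1.

+1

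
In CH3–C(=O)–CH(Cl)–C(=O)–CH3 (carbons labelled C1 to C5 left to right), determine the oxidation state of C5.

C5 has one bond to C (0), one bond to H (-1), one bond to H (-1), one bond to H (-1).
Oxidation state = 0 − 1 − 1 − 1 = -3.

-3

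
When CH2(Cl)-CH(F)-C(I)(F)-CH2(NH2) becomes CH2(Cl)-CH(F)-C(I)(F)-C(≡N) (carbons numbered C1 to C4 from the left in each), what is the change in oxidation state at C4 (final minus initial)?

+4

Before: C4 has 1 bond to C, 2 bonds to H, 1 bond to N → oxidation state -1.
After: C4 has 1 bond to C, 3 bonds to N → oxidation state +3.
Δ = +3 − (-1) = +4, so this is an oxidation at C4.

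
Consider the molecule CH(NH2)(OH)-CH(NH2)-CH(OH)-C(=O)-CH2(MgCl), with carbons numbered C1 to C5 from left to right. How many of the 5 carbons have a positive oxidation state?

Each bond to a more electronegative atom (O, N, halogen) counts +1, each bond to a less electronegative atom (H, metal, B, Si) counts −1, and each C–C bond counts 0. Tallying each carbon:
C1: 1C, 1H, 1O, 1N → 0 − 1 + 1 + 1 = +1
C2: 2C, 1H, 1N → 0 − 1 + 1 = 0
C3: 2C, 1H, 1O → 0 − 1 + 1 = 0
C4: 2C, 2O → 0 + 2 = +2
C5: 1C, 2H, 1Mg → 0 − 2 − 1 = -3
2 carbons (C1, C4) meet the condition.

2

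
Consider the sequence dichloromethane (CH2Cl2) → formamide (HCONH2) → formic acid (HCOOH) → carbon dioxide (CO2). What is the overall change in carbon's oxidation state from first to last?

Carbon oxidation states along the series — dichloromethane: 0, formamide: +2, formic acid: +2, carbon dioxide: +4.
Net change = +4 − (0) = +4.

+4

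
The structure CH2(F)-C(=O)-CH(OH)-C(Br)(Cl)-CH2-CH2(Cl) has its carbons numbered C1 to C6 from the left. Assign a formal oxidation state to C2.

C2 has one bond to C (0), one bond to C (0), a double bond to O (2×+1 = +2).
Oxidation state = 0 + 0 + 2 = +2.

+2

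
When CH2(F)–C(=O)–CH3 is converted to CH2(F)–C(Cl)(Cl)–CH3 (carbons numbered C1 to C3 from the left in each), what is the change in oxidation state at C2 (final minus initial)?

Before: C2 has 2 bonds to C, 2 bonds to O → oxidation state +2.
After: C2 has 2 bonds to C, 2 bonds to Cl → oxidation state +2.
Δ = +2 − (+2) = 0, so no net redox change at C2.

0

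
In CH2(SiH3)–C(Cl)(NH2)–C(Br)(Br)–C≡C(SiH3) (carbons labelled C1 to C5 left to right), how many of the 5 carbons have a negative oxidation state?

2

Count +1 for every bond to an atom more electronegative than carbon and −1 for every bond to one less electronegative; C–C bonds are 0. Tallying each carbon:
C1: 1C, 2H, 1Si → 0 − 2 − 1 = -3
C2: 2C, 1N, 1Cl → 0 + 1 + 1 = +2
C3: 2C, 2Br → 0 + 2 = +2
C4: 4C → 0 = 0
C5: 3C, 1Si → 0 − 1 = -1
2 carbons (C1, C5) meet the condition.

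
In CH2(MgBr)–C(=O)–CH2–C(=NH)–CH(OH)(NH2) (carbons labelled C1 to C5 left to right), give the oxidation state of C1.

Each bond to a more electronegative atom (O, N, halogen) counts +1, each bond to a less electronegative atom (H, metal, B, Si) counts −1, and each C–C bond counts 0.
C1 has one bond to C (0), one bond to Mg (-1), one bond to H (-1), one bond to H (-1).
Oxidation state = 0 − 1 − 1 − 1 = -3.

-3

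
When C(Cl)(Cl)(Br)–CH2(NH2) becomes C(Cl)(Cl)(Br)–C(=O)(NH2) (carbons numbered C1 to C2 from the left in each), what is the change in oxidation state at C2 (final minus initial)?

+4

Before: C2 has 1 bond to C, 2 bonds to H, 1 bond to N → oxidation state -1.
After: C2 has 1 bond to C, 2 bonds to O, 1 bond to N → oxidation state +3.
Δ = +3 − (-1) = +4, so this is an oxidation at C2.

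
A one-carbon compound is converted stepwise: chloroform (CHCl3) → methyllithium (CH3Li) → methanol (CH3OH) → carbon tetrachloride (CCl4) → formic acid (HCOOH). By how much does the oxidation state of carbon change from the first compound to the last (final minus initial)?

0

Carbon oxidation states along the series — chloroform: +2, methyllithium: -4, methanol: -2, carbon tetrachloride: +4, formic acid: +2.
Net change = +2 − (+2) = 0.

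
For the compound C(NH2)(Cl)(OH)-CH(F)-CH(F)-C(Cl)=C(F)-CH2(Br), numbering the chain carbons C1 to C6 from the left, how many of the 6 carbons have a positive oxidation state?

Tallying each carbon's bonds:
C1: 1C, 1O, 1N, 1Cl → 0 + 1 + 1 + 1 = +3
C2: 2C, 1H, 1F → 0 − 1 + 1 = 0
C3: 2C, 1H, 1F → 0 − 1 + 1 = 0
C4: 3C, 1Cl → 0 + 1 = +1
C5: 3C, 1F → 0 + 1 = +1
C6: 1C, 2H, 1Br → 0 − 2 + 1 = -1
3 carbons (C1, C4, C5) meet the condition.

3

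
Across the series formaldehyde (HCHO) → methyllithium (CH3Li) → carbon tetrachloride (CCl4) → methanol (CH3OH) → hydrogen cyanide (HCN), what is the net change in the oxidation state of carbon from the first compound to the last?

Carbon oxidation states along the series — formaldehyde: 0, methyllithium: -4, carbon tetrachloride: +4, methanol: -2, hydrogen cyanide: +2.
Net change = +2 − (0) = +2.

+2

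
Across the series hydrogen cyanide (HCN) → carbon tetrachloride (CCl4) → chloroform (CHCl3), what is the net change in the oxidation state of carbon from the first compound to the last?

0

Carbon oxidation states along the series — hydrogen cyanide: +2, carbon tetrachloride: +4, chloroform: +2.
Net change = +2 − (+2) = 0.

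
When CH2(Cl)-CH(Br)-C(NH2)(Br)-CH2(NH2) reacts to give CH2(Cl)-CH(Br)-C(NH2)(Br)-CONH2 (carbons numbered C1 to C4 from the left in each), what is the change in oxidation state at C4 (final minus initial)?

+4

Before: C4 has 1 bond to C, 2 bonds to H, 1 bond to N → oxidation state -1.
After: C4 has 1 bond to C, 2 bonds to O, 1 bond to N → oxidation state +3.
Δ = +3 − (-1) = +4, so this is an oxidation at C4.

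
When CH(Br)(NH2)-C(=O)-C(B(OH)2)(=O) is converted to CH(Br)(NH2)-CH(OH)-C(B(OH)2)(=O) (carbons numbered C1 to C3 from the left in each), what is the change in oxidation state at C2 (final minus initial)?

Before: C2 has 2 bonds to C, 2 bonds to O → oxidation state +2.
After: C2 has 2 bonds to C, 1 bond to H, 1 bond to O → oxidation state 0.
Δ = 0 − (+2) = -2, so this is a reduction at C2.

-2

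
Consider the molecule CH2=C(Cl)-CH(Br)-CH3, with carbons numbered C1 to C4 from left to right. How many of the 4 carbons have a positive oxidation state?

Each bond to a more electronegative atom (O, N, halogen) counts +1, each bond to a less electronegative atom (H, metal, B, Si) counts −1, and each C–C bond counts 0. Tallying each carbon:
C1: 2C, 2H → 0 − 2 = -2
C2: 3C, 1Cl → 0 + 1 = +1
C3: 2C, 1H, 1Br → 0 − 1 + 1 = 0
C4: 1C, 3H → 0 − 3 = -3
1 carbon (C2) meets the condition.

1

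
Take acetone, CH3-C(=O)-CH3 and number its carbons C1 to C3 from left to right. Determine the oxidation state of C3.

-3

Bonds to more-electronegative neighbours contribute +1 each, bonds to H or metals contribute −1 each, and C–C bonds contribute 0.
C3 has one bond to H (-1), one bond to H (-1), one bond to H (-1), one bond to C (0).
Oxidation state = -1 − 1 − 1 + 0 = -3.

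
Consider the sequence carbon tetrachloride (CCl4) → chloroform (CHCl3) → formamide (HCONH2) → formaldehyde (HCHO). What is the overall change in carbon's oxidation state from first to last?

-4

Carbon oxidation states along the series — carbon tetrachloride: +4, chloroform: +2, formamide: +2, formaldehyde: 0.
Net change = 0 − (+4) = -4.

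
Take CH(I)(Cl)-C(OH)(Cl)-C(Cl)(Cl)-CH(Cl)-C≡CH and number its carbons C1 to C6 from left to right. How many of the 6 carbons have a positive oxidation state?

3

Tallying each carbon's bonds:
C1: 1C, 1H, 1Cl, 1I → 0 − 1 + 1 + 1 = +1
C2: 2C, 1O, 1Cl → 0 + 1 + 1 = +2
C3: 2C, 2Cl → 0 + 2 = +2
C4: 2C, 1H, 1Cl → 0 − 1 + 1 = 0
C5: 4C → 0 = 0
C6: 3C, 1H → 0 − 1 = -1
3 carbons (C1, C2, C3) meet the condition.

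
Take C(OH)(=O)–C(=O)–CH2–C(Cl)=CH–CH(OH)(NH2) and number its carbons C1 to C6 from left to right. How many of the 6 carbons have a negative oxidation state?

2

Tallying each carbon's bonds:
C1: 1C, 3O → 0 + 3 = +3
C2: 2C, 2O → 0 + 2 = +2
C3: 2C, 2H → 0 − 2 = -2
C4: 3C, 1Cl → 0 + 1 = +1
C5: 3C, 1H → 0 − 1 = -1
C6: 1C, 1H, 1O, 1N → 0 − 1 + 1 + 1 = +1
2 carbons (C3, C5) meet the condition.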